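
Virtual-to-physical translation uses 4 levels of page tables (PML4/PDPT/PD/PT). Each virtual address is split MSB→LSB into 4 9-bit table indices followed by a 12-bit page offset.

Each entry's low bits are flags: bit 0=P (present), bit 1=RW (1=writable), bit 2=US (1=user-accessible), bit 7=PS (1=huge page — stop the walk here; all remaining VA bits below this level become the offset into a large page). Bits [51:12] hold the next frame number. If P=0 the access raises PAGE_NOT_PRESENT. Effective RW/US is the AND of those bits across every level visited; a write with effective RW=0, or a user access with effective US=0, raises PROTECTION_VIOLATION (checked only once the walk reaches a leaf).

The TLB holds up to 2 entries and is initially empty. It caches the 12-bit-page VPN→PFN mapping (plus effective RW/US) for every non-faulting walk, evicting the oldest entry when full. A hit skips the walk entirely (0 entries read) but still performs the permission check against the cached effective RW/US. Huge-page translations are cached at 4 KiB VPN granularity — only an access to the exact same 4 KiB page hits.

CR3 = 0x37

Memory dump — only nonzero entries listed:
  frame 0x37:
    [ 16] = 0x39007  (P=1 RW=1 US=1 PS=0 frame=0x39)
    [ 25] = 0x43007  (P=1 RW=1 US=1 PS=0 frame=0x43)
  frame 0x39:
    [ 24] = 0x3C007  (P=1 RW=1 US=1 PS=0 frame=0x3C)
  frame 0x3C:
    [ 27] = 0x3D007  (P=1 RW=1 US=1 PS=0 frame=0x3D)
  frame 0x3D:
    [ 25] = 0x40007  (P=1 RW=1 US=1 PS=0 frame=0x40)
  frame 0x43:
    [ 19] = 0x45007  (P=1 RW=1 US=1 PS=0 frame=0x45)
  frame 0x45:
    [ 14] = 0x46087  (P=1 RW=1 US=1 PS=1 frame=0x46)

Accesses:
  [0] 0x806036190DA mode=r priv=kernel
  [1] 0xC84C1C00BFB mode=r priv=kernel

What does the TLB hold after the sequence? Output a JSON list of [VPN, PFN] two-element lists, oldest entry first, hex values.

Trace:
#0 VA=0x806036190DA (r,kernel):
  L0 @0x37[16] → 0x39007  P=1,RW=1,US=1,PS=0
  L1 @0x39[24] → 0x3C007  P=1,RW=1,US=1,PS=0
  L2 @0x3C[27] → 0x3D007  P=1,RW=1,US=1,PS=0
  L3 @0x3D[25] → 0x40007  P=1,RW=1,US=1,PS=0
  → PA=0x400DA  (4 entries read)
#1 VA=0xC84C1C00BFB (r,kernel):
  L0 @0x37[25] → 0x43007  P=1,RW=1,US=1,PS=0
  L1 @0x43[19] → 0x45007  P=1,RW=1,US=1,PS=0
  L2 @0x45[14] → 0x46087  P=1,RW=1,US=1,PS=1
  → PA=0x46BFB (huge @L2)  (3 entries read)

TLB: [["0x80603619", "0x40"], ["0xC84C1C00", "0x46"]]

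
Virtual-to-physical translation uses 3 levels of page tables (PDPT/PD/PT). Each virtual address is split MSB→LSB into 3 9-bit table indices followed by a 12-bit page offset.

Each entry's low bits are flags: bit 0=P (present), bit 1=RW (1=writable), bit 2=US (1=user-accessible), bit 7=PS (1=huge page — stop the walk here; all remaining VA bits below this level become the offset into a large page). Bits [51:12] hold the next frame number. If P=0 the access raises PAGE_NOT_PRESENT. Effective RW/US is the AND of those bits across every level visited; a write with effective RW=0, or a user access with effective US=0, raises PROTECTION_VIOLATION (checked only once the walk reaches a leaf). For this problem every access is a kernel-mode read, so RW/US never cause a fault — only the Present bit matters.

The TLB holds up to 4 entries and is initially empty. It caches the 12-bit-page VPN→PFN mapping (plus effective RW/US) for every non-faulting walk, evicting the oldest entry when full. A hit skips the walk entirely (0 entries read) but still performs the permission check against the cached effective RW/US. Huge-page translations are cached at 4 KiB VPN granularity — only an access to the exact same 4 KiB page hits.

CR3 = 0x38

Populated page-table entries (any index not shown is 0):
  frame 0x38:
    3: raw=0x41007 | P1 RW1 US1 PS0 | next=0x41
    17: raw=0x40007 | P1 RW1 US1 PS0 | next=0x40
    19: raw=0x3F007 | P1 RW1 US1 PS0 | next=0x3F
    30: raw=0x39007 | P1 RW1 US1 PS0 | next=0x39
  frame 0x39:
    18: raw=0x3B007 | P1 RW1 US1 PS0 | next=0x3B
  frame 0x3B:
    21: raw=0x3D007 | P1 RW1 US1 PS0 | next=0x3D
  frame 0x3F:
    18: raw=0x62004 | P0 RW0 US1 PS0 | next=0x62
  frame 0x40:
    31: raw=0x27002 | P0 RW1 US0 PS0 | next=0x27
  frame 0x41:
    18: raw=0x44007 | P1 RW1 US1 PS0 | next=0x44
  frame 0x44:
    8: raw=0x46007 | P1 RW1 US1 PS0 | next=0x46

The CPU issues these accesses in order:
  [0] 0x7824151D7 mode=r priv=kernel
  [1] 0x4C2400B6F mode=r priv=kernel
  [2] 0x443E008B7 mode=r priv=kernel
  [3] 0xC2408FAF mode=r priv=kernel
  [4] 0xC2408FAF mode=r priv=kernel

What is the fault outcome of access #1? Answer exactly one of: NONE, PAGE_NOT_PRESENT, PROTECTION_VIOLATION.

Per-access translation:
#0 VA=0x7824151D7 (r,kernel):
  [0] read 0x38 idx=30: raw=0x39007 flags P=1 W=1 U=1 S=0
  [1] read 0x39 idx=18: raw=0x3B007 flags P=1 W=1 U=1 S=0
  [2] read 0x3B idx=21: raw=0x3D007 flags P=1 W=1 U=1 S=0
  → PA=0x3D1D7  (3 entries read)
#1 VA=0x4C2400B6F (r,kernel):
  [0] read 0x38 idx=19: raw=0x3F007 flags P=1 W=1 U=1 S=0
  [1] read 0x3F idx=18: raw=0x62004 flags P=0 W=0 U=1 S=0
  ✗ PAGE_NOT_PRESENT  [2 reads]
#2 VA=0x443E008B7 (r,kernel):
  [0] read 0x38 idx=17: raw=0x40007 flags P=1 W=1 U=1 S=0
  [1] read 0x40 idx=31: raw=0x27002 flags P=0 W=1 U=0 S=0
  ✗ PAGE_NOT_PRESENT  [2 reads]
#3 VA=0xC2408FAF (r,kernel):
  [0] read 0x38 idx=3: raw=0x41007 flags P=1 W=1 U=1 S=0
  [1] read 0x41 idx=18: raw=0x44007 flags P=1 W=1 U=1 S=0
  [2] read 0x44 idx=8: raw=0x46007 flags P=1 W=1 U=1 S=0
  → PA=0x46FAF  (3 entries read)
#4 VA=0xC2408FAF (r,kernel):
  TLB hit vpn=0xC2408 → PA=0x46FAF

Access #1 fault: PAGE_NOT_PRESENT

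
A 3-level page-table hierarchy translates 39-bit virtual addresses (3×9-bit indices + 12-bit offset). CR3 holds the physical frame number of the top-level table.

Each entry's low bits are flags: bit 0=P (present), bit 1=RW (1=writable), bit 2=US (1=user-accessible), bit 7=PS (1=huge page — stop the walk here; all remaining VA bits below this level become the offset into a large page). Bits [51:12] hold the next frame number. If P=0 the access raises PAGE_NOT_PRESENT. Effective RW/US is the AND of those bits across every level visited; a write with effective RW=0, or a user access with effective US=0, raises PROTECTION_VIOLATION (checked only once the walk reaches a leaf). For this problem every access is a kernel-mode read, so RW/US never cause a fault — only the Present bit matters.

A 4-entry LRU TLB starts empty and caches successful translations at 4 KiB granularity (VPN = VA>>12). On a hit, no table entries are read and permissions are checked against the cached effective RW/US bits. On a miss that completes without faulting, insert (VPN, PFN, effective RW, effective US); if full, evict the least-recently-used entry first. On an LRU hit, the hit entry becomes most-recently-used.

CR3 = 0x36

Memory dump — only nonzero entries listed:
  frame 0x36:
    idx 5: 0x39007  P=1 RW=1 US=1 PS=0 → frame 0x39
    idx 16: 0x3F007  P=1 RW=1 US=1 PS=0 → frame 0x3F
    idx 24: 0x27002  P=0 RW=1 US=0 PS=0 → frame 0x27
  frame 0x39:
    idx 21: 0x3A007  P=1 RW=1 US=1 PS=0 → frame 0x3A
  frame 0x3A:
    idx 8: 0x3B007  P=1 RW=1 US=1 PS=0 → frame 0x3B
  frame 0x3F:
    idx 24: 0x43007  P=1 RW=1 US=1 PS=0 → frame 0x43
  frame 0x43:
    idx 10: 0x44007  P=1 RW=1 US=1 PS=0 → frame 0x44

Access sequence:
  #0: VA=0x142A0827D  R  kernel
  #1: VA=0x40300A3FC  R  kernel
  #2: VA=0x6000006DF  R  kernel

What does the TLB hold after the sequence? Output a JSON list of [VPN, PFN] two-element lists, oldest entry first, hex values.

Per-access translation:
#0 VA=0x142A0827D (r,kernel):
  lvl0: tbl 0x36, slot 5 ⇒ 0x39007 (P1/RW1/US1/PS0)
  lvl1: tbl 0x39, slot 21 ⇒ 0x3A007 (P1/RW1/US1/PS0)
  lvl2: tbl 0x3A, slot 8 ⇒ 0x3B007 (P1/RW1/US1/PS0)
  ⇒ phys 0x3B27D  [3 reads]
#1 VA=0x40300A3FC (r,kernel):
  lvl0: tbl 0x36, slot 16 ⇒ 0x3F007 (P1/RW1/US1/PS0)
  lvl1: tbl 0x3F, slot 24 ⇒ 0x43007 (P1/RW1/US1/PS0)
  lvl2: tbl 0x43, slot 10 ⇒ 0x44007 (P1/RW1/US1/PS0)
  ⇒ phys 0x443FC  [3 reads]
#2 VA=0x6000006DF (r,kernel):
  lvl0: tbl 0x36, slot 24 ⇒ 0x27002 (P0/RW1/US0/PS0)
  → PAGE_NOT_PRESENT  (1 entries read)

TLB: [["0x142A08", "0x3B"], ["0x40300A", "0x44"]]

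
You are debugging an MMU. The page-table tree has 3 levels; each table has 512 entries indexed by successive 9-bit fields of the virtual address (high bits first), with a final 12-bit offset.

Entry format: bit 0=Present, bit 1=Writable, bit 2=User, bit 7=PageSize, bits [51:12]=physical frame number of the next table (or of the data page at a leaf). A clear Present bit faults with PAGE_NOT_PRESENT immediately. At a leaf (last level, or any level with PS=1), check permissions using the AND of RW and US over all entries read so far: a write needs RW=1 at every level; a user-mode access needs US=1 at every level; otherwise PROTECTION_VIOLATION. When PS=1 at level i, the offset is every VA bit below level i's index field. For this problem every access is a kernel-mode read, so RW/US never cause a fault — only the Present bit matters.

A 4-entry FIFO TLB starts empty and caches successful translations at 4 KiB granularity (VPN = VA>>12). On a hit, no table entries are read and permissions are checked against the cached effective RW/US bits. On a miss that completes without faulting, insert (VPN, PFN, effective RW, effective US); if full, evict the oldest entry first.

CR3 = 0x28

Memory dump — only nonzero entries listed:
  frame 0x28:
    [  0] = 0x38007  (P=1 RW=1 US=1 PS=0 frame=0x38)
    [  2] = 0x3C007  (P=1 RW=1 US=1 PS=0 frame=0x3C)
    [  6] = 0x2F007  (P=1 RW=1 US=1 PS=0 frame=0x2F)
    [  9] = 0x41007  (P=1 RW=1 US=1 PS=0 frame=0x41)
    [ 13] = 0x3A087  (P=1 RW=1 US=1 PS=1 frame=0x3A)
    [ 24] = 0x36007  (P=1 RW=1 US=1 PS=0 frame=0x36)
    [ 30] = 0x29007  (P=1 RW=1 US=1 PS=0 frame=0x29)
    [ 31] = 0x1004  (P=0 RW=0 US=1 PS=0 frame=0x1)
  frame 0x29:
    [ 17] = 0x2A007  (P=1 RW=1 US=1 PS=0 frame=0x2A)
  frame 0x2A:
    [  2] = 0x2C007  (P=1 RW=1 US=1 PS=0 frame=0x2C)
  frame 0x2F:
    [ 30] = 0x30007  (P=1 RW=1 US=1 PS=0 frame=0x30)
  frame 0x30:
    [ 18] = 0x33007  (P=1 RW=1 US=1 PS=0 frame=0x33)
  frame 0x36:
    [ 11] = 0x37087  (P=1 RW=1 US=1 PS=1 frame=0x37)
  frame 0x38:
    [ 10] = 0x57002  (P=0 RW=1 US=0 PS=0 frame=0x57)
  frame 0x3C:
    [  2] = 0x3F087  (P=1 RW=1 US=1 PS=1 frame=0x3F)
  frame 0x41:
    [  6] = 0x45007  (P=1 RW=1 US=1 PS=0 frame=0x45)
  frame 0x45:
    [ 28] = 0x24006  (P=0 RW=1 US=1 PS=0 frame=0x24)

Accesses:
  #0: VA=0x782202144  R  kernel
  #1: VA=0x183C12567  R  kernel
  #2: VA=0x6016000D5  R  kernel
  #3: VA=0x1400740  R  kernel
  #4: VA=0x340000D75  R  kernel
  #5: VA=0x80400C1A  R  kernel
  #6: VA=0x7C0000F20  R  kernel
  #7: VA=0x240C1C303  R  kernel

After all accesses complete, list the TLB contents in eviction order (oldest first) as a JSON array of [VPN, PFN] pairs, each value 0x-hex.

Per-access translation:
#0 VA=0x782202144 (r,kernel):
  L0: frame=0x28 idx=30 entry=0x29007 [P=1 RW=1 US=1 PS=0]
  L1: frame=0x29 idx=17 entry=0x2A007 [P=1 RW=1 US=1 PS=0]
  L2: frame=0x2A idx=2 entry=0x2C007 [P=1 RW=1 US=1 PS=0]
  ⇒ phys 0x2C144  [3 reads]
#1 VA=0x183C12567 (r,kernel):
  L0: frame=0x28 idx=6 entry=0x2F007 [P=1 RW=1 US=1 PS=0]
  L1: frame=0x2F idx=30 entry=0x30007 [P=1 RW=1 US=1 PS=0]
  L2: frame=0x30 idx=18 entry=0x33007 [P=1 RW=1 US=1 PS=0]
  ⇒ phys 0x33567  [3 reads]
#2 VA=0x6016000D5 (r,kernel):
  L0: frame=0x28 idx=24 entry=0x36007 [P=1 RW=1 US=1 PS=0]
  L1: frame=0x36 idx=11 entry=0x37087 [P=1 RW=1 US=1 PS=1]
  ⇒ phys 0x370D5 (huge @L1)  [2 reads]
#3 VA=0x1400740 (r,kernel):
  L0: frame=0x28 idx=0 entry=0x38007 [P=1 RW=1 US=1 PS=0]
  L1: frame=0x38 idx=10 entry=0x57002 [P=0 RW=1 US=0 PS=0]
  ✗ PAGE_NOT_PRESENT  [2 reads]
#4 VA=0x340000D75 (r,kernel):
  L0: frame=0x28 idx=13 entry=0x3A087 [P=1 RW=1 US=1 PS=1]
  ⇒ phys 0x3AD75 (huge @L0)  [1 reads]
#5 VA=0x80400C1A (r,kernel):
  L0: frame=0x28 idx=2 entry=0x3C007 [P=1 RW=1 US=1 PS=0]
  L1: frame=0x3C idx=2 entry=0x3F087 [P=1 RW=1 US=1 PS=1]
  ⇒ phys 0x3FC1A (huge @L1)  [2 reads]
#6 VA=0x7C0000F20 (r,kernel):
  L0: frame=0x28 idx=31 entry=0x1004 [P=0 RW=0 US=1 PS=0]
  ✗ PAGE_NOT_PRESENT  [1 reads]
#7 VA=0x240C1C303 (r,kernel):
  L0: frame=0x28 idx=9 entry=0x41007 [P=1 RW=1 US=1 PS=0]
  L1: frame=0x41 idx=6 entry=0x45007 [P=1 RW=1 US=1 PS=0]
  L2: frame=0x45 idx=28 entry=0x24006 [P=0 RW=1 US=1 PS=0]
  ✗ PAGE_NOT_PRESENT  [3 reads]

TLB: [["0x183C12", "0x33"], ["0x601600", "0x37"], ["0x340000", "0x3A"], ["0x80400", "0x3F"]]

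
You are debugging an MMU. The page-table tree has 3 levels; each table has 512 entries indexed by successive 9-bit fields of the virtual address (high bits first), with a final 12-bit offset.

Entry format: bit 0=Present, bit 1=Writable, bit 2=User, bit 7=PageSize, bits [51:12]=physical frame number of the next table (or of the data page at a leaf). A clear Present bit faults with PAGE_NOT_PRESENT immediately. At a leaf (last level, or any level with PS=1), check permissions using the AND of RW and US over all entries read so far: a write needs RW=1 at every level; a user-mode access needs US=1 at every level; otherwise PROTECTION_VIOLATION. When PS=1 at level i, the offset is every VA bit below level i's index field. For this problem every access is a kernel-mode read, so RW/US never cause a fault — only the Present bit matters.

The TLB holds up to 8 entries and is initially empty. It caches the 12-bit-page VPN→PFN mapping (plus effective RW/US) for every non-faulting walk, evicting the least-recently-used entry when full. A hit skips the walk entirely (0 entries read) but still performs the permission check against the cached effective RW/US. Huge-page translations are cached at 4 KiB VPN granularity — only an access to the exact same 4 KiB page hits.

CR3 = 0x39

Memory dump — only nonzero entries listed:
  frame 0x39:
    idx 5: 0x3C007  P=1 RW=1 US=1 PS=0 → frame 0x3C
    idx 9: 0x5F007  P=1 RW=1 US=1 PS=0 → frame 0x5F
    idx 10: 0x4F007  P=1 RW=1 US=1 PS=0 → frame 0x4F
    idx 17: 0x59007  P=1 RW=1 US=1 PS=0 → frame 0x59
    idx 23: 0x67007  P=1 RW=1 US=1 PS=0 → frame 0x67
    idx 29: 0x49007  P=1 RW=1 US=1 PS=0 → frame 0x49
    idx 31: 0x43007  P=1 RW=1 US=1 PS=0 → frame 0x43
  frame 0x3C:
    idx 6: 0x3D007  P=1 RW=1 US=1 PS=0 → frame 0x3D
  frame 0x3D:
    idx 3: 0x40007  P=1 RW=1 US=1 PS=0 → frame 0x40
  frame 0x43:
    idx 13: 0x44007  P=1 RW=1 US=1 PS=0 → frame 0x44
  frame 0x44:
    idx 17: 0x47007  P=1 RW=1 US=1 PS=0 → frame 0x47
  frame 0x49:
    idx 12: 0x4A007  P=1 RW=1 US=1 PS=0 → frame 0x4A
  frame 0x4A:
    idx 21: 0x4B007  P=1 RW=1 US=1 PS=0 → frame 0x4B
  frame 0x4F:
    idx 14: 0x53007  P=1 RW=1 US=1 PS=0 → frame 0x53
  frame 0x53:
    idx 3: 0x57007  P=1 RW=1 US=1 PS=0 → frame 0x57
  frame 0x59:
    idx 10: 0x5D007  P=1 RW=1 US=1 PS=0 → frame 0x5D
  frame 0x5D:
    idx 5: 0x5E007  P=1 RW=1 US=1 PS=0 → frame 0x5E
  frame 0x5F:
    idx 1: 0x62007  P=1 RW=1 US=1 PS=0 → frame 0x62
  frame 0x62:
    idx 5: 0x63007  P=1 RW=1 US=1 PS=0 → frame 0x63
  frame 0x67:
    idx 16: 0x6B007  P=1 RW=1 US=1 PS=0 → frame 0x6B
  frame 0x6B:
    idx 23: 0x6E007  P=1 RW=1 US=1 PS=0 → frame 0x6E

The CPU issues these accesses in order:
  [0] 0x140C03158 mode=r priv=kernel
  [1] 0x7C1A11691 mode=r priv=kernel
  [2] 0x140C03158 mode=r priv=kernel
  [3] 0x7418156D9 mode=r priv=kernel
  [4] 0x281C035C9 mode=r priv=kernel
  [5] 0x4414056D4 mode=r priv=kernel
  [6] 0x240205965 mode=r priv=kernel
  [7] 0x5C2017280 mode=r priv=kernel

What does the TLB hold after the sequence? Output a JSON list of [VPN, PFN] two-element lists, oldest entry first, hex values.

Walk each access:
#0 VA=0x140C03158 (r,kernel):
  lvl0: tbl 0x39, slot 5 ⇒ 0x3C007 (P1/RW1/US1/PS0)
  lvl1: tbl 0x3C, slot 6 ⇒ 0x3D007 (P1/RW1/US1/PS0)
  lvl2: tbl 0x3D, slot 3 ⇒ 0x40007 (P1/RW1/US1/PS0)
  ✓ 0x40158  — 3 lookups
#1 VA=0x7C1A11691 (r,kernel):
  lvl0: tbl 0x39, slot 31 ⇒ 0x43007 (P1/RW1/US1/PS0)
  lvl1: tbl 0x43, slot 13 ⇒ 0x44007 (P1/RW1/US1/PS0)
  lvl2: tbl 0x44, slot 17 ⇒ 0x47007 (P1/RW1/US1/PS0)
  ✓ 0x47691  — 3 lookups
#2 VA=0x140C03158 (r,kernel):
  TLB hit vpn=0x140C03 → PA=0x40158
#3 VA=0x7418156D9 (r,kernel):
  lvl0: tbl 0x39, slot 29 ⇒ 0x49007 (P1/RW1/US1/PS0)
  lvl1: tbl 0x49, slot 12 ⇒ 0x4A007 (P1/RW1/US1/PS0)
  lvl2: tbl 0x4A, slot 21 ⇒ 0x4B007 (P1/RW1/US1/PS0)
  ✓ 0x4B6D9  — 3 lookups
#4 VA=0x281C035C9 (r,kernel):
  lvl0: tbl 0x39, slot 10 ⇒ 0x4F007 (P1/RW1/US1/PS0)
  lvl1: tbl 0x4F, slot 14 ⇒ 0x53007 (P1/RW1/US1/PS0)
  lvl2: tbl 0x53, slot 3 ⇒ 0x57007 (P1/RW1/US1/PS0)
  ✓ 0x575C9  — 3 lookups
#5 VA=0x4414056D4 (r,kernel):
  lvl0: tbl 0x39, slot 17 ⇒ 0x59007 (P1/RW1/US1/PS0)
  lvl1: tbl 0x59, slot 10 ⇒ 0x5D007 (P1/RW1/US1/PS0)
  lvl2: tbl 0x5D, slot 5 ⇒ 0x5E007 (P1/RW1/US1/PS0)
  ✓ 0x5E6D4  — 3 lookups
#6 VA=0x240205965 (r,kernel):
  lvl0: tbl 0x39, slot 9 ⇒ 0x5F007 (P1/RW1/US1/PS0)
  lvl1: tbl 0x5F, slot 1 ⇒ 0x62007 (P1/RW1/US1/PS0)
  lvl2: tbl 0x62, slot 5 ⇒ 0x63007 (P1/RW1/US1/PS0)
  ✓ 0x63965  — 3 lookups
#7 VA=0x5C2017280 (r,kernel):
  lvl0: tbl 0x39, slot 23 ⇒ 0x67007 (P1/RW1/US1/PS0)
  lvl1: tbl 0x67, slot 16 ⇒ 0x6B007 (P1/RW1/US1/PS0)
  lvl2: tbl 0x6B, slot 23 ⇒ 0x6E007 (P1/RW1/US1/PS0)
  ✓ 0x6E280  — 3 lookups

TLB: [["0x7C1A11", "0x47"], ["0x140C03", "0x40"], ["0x741815", "0x4B"], ["0x281C03", "0x57"], ["0x441405", "0x5E"], ["0x240205", "0x63"], ["0x5C2017", "0x6E"]]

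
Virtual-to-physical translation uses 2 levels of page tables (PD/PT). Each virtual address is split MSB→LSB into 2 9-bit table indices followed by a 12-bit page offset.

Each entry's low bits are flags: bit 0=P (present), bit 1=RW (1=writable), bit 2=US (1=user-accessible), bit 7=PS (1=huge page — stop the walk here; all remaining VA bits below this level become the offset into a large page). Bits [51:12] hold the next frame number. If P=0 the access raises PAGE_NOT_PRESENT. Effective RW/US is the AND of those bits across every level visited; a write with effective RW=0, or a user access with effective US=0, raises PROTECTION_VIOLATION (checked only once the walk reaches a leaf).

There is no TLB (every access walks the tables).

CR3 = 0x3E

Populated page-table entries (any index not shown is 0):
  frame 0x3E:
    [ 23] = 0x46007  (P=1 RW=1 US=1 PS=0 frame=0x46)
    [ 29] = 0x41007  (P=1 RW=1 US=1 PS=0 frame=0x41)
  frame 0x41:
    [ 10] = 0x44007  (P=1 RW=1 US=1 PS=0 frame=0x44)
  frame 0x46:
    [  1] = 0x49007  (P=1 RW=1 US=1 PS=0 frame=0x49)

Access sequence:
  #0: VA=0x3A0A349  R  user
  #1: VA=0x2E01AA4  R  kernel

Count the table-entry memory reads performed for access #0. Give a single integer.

Walk each access:
#0 VA=0x3A0A349 (r,user):
  L0 @0x3E[29] → 0x41007  P=1,RW=1,US=1,PS=0
  L1 @0x41[10] → 0x44007  P=1,RW=1,US=1,PS=0
  ⇒ phys 0x44349  [2 reads]
#1 VA=0x2E01AA4 (r,kernel):
  L0 @0x3E[23] → 0x46007  P=1,RW=1,US=1,PS=0
  L1 @0x46[1] → 0x49007  P=1,RW=1,US=1,PS=0
  ⇒ phys 0x49AA4  [2 reads]

Entries read for #0: 2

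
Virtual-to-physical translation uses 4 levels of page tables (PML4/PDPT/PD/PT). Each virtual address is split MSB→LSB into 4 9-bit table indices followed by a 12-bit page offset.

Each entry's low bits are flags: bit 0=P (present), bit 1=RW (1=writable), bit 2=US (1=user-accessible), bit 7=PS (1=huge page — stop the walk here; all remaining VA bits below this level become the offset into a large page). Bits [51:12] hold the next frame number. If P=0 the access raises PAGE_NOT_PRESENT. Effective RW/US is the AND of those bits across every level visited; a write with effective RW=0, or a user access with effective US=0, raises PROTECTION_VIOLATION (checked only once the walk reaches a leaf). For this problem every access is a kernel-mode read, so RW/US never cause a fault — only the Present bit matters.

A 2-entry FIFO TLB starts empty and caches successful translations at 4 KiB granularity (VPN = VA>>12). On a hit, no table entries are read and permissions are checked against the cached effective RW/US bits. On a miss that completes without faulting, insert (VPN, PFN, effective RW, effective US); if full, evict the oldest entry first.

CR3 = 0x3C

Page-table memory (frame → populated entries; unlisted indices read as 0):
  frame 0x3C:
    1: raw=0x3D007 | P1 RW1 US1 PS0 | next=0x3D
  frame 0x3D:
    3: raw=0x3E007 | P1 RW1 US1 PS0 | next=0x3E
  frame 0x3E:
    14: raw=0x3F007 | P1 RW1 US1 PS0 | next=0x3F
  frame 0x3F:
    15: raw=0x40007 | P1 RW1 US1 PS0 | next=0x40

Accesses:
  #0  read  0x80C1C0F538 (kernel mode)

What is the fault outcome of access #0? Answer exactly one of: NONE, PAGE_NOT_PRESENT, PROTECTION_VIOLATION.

Walk each access:
#0 VA=0x80C1C0F538 (r,kernel):
  L0: frame=0x3C idx=1 entry=0x3D007 [P=1 RW=1 US=1 PS=0]
  L1: frame=0x3D idx=3 entry=0x3E007 [P=1 RW=1 US=1 PS=0]
  L2: frame=0x3E idx=14 entry=0x3F007 [P=1 RW=1 US=1 PS=0]
  L3: frame=0x3F idx=15 entry=0x40007 [P=1 RW=1 US=1 PS=0]
  → PA=0x40538  (4 entries read)

Access #0 fault: NONE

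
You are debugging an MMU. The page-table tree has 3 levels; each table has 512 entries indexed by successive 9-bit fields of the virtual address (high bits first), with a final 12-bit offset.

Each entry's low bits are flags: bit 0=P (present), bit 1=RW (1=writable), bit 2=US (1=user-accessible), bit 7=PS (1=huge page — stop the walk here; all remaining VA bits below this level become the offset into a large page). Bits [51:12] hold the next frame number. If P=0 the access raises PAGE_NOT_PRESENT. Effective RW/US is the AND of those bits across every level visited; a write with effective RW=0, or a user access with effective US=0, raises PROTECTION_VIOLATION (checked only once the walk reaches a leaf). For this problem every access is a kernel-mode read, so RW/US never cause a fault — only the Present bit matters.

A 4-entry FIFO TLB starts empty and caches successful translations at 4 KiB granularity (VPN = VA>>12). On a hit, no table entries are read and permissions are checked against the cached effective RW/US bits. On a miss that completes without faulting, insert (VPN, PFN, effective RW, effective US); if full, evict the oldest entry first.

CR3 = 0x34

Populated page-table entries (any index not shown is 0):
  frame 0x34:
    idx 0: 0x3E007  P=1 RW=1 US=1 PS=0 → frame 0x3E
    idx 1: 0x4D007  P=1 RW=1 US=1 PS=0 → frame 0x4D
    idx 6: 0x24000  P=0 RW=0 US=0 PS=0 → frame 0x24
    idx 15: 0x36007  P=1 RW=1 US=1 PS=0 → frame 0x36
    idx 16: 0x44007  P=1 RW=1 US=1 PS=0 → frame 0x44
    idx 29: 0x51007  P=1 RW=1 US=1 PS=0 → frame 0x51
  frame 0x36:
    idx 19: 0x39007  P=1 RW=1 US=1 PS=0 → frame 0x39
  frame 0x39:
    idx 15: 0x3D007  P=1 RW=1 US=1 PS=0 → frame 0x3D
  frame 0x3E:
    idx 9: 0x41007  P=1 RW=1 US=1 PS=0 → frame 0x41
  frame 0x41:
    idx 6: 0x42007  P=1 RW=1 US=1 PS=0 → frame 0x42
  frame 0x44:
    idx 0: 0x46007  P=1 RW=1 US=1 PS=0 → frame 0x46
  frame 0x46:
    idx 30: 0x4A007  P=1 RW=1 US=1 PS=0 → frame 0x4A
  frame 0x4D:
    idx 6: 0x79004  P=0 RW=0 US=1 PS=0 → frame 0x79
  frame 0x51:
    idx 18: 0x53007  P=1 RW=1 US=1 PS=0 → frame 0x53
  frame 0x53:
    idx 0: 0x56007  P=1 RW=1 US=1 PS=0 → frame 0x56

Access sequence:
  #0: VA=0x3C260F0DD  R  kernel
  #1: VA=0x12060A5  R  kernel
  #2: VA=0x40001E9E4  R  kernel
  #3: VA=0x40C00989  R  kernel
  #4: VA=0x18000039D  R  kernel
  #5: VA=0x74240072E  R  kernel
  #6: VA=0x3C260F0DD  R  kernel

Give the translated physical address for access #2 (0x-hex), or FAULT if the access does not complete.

Trace:
#0 VA=0x3C260F0DD (r,kernel):
  L0: frame=0x34 idx=15 entry=0x36007 [P=1 RW=1 US=1 PS=0]
  L1: frame=0x36 idx=19 entry=0x39007 [P=1 RW=1 US=1 PS=0]
  L2: frame=0x39 idx=15 entry=0x3D007 [P=1 RW=1 US=1 PS=0]
  → PA=0x3D0DD  (3 entries read)
#1 VA=0x12060A5 (r,kernel):
  L0: frame=0x34 idx=0 entry=0x3E007 [P=1 RW=1 US=1 PS=0]
  L1: frame=0x3E idx=9 entry=0x41007 [P=1 RW=1 US=1 PS=0]
  L2: frame=0x41 idx=6 entry=0x42007 [P=1 RW=1 US=1 PS=0]
  → PA=0x420A5  (3 entries read)
#2 VA=0x40001E9E4 (r,kernel):
  L0: frame=0x34 idx=16 entry=0x44007 [P=1 RW=1 US=1 PS=0]
  L1: frame=0x44 idx=0 entry=0x46007 [P=1 RW=1 US=1 PS=0]
  L2: frame=0x46 idx=30 entry=0x4A007 [P=1 RW=1 US=1 PS=0]
  → PA=0x4A9E4  (3 entries read)
#3 VA=0x40C00989 (r,kernel):
  L0: frame=0x34 idx=1 entry=0x4D007 [P=1 RW=1 US=1 PS=0]
  L1: frame=0x4D idx=6 entry=0x79004 [P=0 RW=0 US=1 PS=0]
  ✗ PAGE_NOT_PRESENT  [2 reads]
#4 VA=0x18000039D (r,kernel):
  L0: frame=0x34 idx=6 entry=0x24000 [P=0 RW=0 US=0 PS=0]
  ✗ PAGE_NOT_PRESENT  [1 reads]
#5 VA=0x74240072E (r,kernel):
  L0: frame=0x34 idx=29 entry=0x51007 [P=1 RW=1 US=1 PS=0]
  L1: frame=0x51 idx=18 entry=0x53007 [P=1 RW=1 US=1 PS=0]
  L2: frame=0x53 idx=0 entry=0x56007 [P=1 RW=1 US=1 PS=0]
  → PA=0x5672E  (3 entries read)
#6 VA=0x3C260F0DD (r,kernel):
  TLB hit vpn=0x3C260F → PA=0x3D0DD

Access #2 PA: 0x4A9E4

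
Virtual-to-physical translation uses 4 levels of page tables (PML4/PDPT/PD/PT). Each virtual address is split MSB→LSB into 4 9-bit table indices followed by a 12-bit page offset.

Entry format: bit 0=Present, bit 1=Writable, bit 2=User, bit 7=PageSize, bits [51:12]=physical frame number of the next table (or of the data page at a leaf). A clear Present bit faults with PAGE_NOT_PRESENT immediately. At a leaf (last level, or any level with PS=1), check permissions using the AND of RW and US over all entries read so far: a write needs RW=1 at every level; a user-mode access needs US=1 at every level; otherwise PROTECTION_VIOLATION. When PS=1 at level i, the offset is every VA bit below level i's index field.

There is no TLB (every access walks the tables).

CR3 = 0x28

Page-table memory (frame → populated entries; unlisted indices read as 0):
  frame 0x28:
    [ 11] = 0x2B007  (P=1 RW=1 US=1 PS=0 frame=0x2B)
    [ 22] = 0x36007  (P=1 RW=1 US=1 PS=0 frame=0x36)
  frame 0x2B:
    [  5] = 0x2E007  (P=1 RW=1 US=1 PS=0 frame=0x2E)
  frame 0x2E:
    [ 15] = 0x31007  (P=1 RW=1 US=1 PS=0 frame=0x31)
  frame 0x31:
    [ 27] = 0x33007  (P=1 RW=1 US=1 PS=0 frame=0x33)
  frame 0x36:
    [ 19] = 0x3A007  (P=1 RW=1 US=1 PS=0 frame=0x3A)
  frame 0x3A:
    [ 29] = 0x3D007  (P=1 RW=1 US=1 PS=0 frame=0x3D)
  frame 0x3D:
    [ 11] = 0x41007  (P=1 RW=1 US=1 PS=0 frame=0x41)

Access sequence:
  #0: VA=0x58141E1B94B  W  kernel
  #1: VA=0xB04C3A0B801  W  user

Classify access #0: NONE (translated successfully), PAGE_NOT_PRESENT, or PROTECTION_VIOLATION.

Walk each access:
#0 VA=0x58141E1B94B (w,kernel):
  L0 @0x28[11] → 0x2B007  P=1,RW=1,US=1,PS=0
  L1 @0x2B[5] → 0x2E007  P=1,RW=1,US=1,PS=0
  L2 @0x2E[15] → 0x31007  P=1,RW=1,US=1,PS=0
  L3 @0x31[27] → 0x33007  P=1,RW=1,US=1,PS=0
  → PA=0x3394B  (4 entries read)
#1 VA=0xB04C3A0B801 (w,user):
  L0 @0x28[22] → 0x36007  P=1,RW=1,US=1,PS=0
  L1 @0x36[19] → 0x3A007  P=1,RW=1,US=1,PS=0
  L2 @0x3A[29] → 0x3D007  P=1,RW=1,US=1,PS=0
  L3 @0x3D[11] → 0x41007  P=1,RW=1,US=1,PS=0
  → PA=0x41801  (4 entries read)

Access #0 fault: NONE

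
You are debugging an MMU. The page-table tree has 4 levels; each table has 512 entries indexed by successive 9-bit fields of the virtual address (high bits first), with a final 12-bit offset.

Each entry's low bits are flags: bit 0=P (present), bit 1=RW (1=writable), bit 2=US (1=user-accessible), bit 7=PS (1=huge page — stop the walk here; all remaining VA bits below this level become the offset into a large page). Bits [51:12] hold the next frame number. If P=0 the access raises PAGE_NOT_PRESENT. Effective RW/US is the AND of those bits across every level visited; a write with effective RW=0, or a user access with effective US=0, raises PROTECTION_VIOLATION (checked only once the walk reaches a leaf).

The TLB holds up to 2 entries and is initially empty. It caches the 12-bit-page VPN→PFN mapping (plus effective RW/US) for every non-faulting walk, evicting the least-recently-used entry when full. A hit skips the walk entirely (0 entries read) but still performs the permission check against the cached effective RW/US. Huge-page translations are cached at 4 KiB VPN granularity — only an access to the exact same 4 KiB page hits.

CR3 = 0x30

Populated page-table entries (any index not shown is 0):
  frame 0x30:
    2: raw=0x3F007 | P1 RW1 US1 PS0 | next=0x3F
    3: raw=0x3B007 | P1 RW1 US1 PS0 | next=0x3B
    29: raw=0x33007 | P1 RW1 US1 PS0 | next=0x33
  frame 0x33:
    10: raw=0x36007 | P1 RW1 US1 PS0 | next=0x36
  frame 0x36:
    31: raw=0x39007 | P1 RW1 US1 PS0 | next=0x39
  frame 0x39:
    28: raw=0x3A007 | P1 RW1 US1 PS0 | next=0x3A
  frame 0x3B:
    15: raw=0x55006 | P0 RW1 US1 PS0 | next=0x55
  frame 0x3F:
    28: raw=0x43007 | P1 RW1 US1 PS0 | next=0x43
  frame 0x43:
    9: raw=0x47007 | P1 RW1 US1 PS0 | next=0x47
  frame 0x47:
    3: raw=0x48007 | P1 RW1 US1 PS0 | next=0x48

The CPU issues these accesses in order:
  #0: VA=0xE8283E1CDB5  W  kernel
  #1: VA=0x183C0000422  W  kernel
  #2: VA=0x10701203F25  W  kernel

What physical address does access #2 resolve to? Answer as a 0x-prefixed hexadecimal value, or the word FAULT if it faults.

Trace:
#0 VA=0xE8283E1CDB5 (w,kernel):
  L0: frame=0x30 idx=29 entry=0x33007 [P=1 RW=1 US=1 PS=0]
  L1: frame=0x33 idx=10 entry=0x36007 [P=1 RW=1 US=1 PS=0]
  L2: frame=0x36 idx=31 entry=0x39007 [P=1 RW=1 US=1 PS=0]
  L3: frame=0x39 idx=28 entry=0x3A007 [P=1 RW=1 US=1 PS=0]
  → PA=0x3ADB5  (4 entries read)
#1 VA=0x183C0000422 (w,kernel):
  L0: frame=0x30 idx=3 entry=0x3B007 [P=1 RW=1 US=1 PS=0]
  L1: frame=0x3B idx=15 entry=0x55006 [P=0 RW=1 US=1 PS=0]
  ✗ PAGE_NOT_PRESENT  [2 reads]
#2 VA=0x10701203F25 (w,kernel):
  L0: frame=0x30 idx=2 entry=0x3F007 [P=1 RW=1 US=1 PS=0]
  L1: frame=0x3F idx=28 entry=0x43007 [P=1 RW=1 US=1 PS=0]
  L2: frame=0x43 idx=9 entry=0x47007 [P=1 RW=1 US=1 PS=0]
  L3: frame=0x47 idx=3 entry=0x48007 [P=1 RW=1 US=1 PS=0]
  → PA=0x48F25  (4 entries read)

Access #2 PA: 0x48F25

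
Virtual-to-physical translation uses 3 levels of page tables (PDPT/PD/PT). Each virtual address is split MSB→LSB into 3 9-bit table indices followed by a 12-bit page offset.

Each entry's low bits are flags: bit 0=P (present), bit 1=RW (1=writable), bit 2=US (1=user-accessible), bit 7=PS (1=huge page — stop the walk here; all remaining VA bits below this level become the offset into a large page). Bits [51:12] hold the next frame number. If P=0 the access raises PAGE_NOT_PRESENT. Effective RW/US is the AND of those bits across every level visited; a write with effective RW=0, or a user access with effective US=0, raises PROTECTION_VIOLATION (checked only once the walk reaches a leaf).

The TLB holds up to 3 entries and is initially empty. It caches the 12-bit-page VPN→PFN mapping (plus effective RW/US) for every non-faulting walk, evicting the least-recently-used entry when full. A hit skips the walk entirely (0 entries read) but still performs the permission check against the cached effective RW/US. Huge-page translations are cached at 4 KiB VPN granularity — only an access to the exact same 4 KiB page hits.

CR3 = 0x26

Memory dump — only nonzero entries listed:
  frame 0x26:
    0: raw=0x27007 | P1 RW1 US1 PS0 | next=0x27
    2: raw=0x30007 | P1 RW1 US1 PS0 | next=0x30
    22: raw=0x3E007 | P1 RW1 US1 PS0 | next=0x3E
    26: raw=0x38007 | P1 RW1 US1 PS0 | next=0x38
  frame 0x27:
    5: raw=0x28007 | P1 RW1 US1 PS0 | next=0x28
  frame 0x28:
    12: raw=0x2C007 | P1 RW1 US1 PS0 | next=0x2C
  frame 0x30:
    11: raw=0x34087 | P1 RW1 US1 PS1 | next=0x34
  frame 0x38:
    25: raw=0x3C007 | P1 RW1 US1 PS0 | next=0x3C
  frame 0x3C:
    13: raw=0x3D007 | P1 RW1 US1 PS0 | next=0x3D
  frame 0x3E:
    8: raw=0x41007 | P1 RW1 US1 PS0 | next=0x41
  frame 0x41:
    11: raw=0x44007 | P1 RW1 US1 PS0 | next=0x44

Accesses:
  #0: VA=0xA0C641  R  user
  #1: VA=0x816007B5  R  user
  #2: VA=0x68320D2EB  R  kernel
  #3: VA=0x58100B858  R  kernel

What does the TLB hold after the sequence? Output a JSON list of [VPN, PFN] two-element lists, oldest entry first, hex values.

Per-access translation:
#0 VA=0xA0C641 (r,user):
  [0] read 0x26 idx=0: raw=0x27007 flags P=1 W=1 U=1 S=0
  [1] read 0x27 idx=5: raw=0x28007 flags P=1 W=1 U=1 S=0
  [2] read 0x28 idx=12: raw=0x2C007 flags P=1 W=1 U=1 S=0
  ⇒ phys 0x2C641  [3 reads]
#1 VA=0x816007B5 (r,user):
  [0] read 0x26 idx=2: raw=0x30007 flags P=1 W=1 U=1 S=0
  [1] read 0x30 idx=11: raw=0x34087 flags P=1 W=1 U=1 S=1
  ⇒ phys 0x347B5 (huge @L1)  [2 reads]
#2 VA=0x68320D2EB (r,kernel):
  [0] read 0x26 idx=26: raw=0x38007 flags P=1 W=1 U=1 S=0
  [1] read 0x38 idx=25: raw=0x3C007 flags P=1 W=1 U=1 S=0
  [2] read 0x3C idx=13: raw=0x3D007 flags P=1 W=1 U=1 S=0
  ⇒ phys 0x3D2EB  [3 reads]
#3 VA=0x58100B858 (r,kernel):
  [0] read 0x26 idx=22: raw=0x3E007 flags P=1 W=1 U=1 S=0
  [1] read 0x3E idx=8: raw=0x41007 flags P=1 W=1 U=1 S=0
  [2] read 0x41 idx=11: raw=0x44007 flags P=1 W=1 U=1 S=0
  ⇒ phys 0x44858  [3 reads]

TLB: [["0x81600", "0x34"], ["0x68320D", "0x3D"], ["0x58100B", "0x44"]]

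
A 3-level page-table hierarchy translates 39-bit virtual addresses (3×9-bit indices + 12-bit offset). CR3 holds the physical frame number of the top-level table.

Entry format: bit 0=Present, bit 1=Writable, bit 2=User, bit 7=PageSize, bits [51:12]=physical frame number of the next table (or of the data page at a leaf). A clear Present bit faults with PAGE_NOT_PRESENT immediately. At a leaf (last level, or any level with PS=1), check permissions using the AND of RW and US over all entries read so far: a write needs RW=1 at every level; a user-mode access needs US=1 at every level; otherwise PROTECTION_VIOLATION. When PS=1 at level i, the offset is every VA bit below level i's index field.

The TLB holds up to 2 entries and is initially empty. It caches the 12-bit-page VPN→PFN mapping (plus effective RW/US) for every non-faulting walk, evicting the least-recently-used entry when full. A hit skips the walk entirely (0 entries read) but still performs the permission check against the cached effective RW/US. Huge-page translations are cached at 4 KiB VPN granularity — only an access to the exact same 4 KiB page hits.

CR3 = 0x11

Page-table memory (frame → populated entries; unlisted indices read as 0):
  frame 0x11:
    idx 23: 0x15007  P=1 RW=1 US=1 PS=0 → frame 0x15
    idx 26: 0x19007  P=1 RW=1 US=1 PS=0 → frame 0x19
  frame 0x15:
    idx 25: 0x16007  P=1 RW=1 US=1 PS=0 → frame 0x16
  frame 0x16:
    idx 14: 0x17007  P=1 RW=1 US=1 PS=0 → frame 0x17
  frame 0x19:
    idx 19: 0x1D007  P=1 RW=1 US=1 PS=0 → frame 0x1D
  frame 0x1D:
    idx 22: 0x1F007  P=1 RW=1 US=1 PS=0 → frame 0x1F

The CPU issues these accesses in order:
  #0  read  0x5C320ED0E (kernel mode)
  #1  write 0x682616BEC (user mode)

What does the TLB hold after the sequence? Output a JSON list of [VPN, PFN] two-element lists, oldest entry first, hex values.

Per-access translation:
#0 VA=0x5C320ED0E (r,kernel):
  L0 @0x11[23] → 0x15007  P=1,RW=1,US=1,PS=0
  L1 @0x15[25] → 0x16007  P=1,RW=1,US=1,PS=0
  L2 @0x16[14] → 0x17007  P=1,RW=1,US=1,PS=0
  → PA=0x17D0E  (3 entries read)
#1 VA=0x682616BEC (w,user):
  L0 @0x11[26] → 0x19007  P=1,RW=1,US=1,PS=0
  L1 @0x19[19] → 0x1D007  P=1,RW=1,US=1,PS=0
  L2 @0x1D[22] → 0x1F007  P=1,RW=1,US=1,PS=0
  → PA=0x1FBEC  (3 entries read)

TLB: [["0x5C320E", "0x17"], ["0x682616", "0x1F"]]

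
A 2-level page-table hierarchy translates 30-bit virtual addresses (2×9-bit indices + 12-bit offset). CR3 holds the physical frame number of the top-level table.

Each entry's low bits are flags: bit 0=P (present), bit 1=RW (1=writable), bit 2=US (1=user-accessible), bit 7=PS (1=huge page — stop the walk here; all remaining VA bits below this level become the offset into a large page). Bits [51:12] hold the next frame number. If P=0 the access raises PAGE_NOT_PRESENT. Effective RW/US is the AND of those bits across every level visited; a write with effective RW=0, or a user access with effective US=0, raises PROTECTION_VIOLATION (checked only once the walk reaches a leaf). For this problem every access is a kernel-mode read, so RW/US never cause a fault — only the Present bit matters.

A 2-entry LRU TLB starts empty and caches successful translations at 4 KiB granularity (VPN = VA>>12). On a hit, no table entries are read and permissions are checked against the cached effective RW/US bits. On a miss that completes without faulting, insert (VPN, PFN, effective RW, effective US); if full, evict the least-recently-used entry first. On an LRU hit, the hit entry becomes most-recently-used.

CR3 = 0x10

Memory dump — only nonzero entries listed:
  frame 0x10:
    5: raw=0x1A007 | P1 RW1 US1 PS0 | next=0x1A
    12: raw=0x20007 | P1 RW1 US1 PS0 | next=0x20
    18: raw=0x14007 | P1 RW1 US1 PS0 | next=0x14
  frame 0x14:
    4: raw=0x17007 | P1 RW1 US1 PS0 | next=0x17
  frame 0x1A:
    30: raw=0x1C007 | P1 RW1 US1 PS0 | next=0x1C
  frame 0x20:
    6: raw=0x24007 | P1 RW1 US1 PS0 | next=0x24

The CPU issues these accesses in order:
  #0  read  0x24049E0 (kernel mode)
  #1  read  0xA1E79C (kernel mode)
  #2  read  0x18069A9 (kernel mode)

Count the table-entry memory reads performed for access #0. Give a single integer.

Trace:
#0 VA=0x24049E0 (r,kernel):
  L0: frame=0x10 idx=18 entry=0x14007 [P=1 RW=1 US=1 PS=0]
  L1: frame=0x14 idx=4 entry=0x17007 [P=1 RW=1 US=1 PS=0]
  ⇒ phys 0x179E0  [2 reads]
#1 VA=0xA1E79C (r,kernel):
  L0: frame=0x10 idx=5 entry=0x1A007 [P=1 RW=1 US=1 PS=0]
  L1: frame=0x1A idx=30 entry=0x1C007 [P=1 RW=1 US=1 PS=0]
  ⇒ phys 0x1C79C  [2 reads]
#2 VA=0x18069A9 (r,kernel):
  L0: frame=0x10 idx=12 entry=0x20007 [P=1 RW=1 US=1 PS=0]
  L1: frame=0x20 idx=6 entry=0x24007 [P=1 RW=1 US=1 PS=0]
  ⇒ phys 0x249A9  [2 reads]

Entries read for #0: 2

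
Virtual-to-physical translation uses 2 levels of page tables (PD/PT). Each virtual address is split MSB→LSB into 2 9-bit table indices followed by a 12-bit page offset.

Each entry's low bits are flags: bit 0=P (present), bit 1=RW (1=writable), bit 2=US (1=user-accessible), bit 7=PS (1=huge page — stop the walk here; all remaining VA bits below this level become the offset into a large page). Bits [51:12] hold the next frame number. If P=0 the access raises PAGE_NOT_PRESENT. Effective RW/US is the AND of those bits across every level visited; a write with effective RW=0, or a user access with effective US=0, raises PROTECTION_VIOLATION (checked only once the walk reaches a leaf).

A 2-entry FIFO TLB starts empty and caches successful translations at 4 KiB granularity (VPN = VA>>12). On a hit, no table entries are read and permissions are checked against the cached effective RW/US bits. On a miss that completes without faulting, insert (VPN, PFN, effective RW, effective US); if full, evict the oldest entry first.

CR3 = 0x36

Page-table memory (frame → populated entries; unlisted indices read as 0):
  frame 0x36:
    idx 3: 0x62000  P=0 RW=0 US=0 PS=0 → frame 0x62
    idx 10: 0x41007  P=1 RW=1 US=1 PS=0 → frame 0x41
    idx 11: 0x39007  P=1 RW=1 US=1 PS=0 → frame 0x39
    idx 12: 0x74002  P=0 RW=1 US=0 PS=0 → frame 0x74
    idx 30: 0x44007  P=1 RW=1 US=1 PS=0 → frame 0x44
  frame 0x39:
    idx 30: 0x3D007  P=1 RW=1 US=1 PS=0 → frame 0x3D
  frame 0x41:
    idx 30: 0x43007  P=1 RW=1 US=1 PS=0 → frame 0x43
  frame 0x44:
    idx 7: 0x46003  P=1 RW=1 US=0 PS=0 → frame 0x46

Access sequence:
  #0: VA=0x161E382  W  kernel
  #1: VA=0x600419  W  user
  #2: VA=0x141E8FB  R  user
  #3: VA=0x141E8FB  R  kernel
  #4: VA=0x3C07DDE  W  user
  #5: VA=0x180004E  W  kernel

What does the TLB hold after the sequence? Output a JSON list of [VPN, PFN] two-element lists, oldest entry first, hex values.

Trace:
#0 VA=0x161E382 (w,kernel):
  lvl0: tbl 0x36, slot 11 ⇒ 0x39007 (P1/RW1/US1/PS0)
  lvl1: tbl 0x39, slot 30 ⇒ 0x3D007 (P1/RW1/US1/PS0)
  ✓ 0x3D382  — 2 lookups
#1 VA=0x600419 (w,user):
  lvl0: tbl 0x36, slot 3 ⇒ 0x62000 (P0/RW0/US0/PS0)
  ⇒ fault: PAGE_NOT_PRESENT  — 1 lookups
#2 VA=0x141E8FB (r,user):
  lvl0: tbl 0x36, slot 10 ⇒ 0x41007 (P1/RW1/US1/PS0)
  lvl1: tbl 0x41, slot 30 ⇒ 0x43007 (P1/RW1/US1/PS0)
  ✓ 0x438FB  — 2 lookups
#3 VA=0x141E8FB (r,kernel):
  TLB hit vpn=0x141E → PA=0x438FB
#4 VA=0x3C07DDE (w,user):
  lvl0: tbl 0x36, slot 30 ⇒ 0x44007 (P1/RW1/US1/PS0)
  lvl1: tbl 0x44, slot 7 ⇒ 0x46003 (P1/RW1/US0/PS0)
  ⇒ fault: PROTECTION_VIOLATION  — 2 lookups
#5 VA=0x180004E (w,kernel):
  lvl0: tbl 0x36, slot 12 ⇒ 0x74002 (P0/RW1/US0/PS0)
  ⇒ fault: PAGE_NOT_PRESENT  — 1 lookups

TLB: [["0x161E", "0x3D"], ["0x141E", "0x43"]]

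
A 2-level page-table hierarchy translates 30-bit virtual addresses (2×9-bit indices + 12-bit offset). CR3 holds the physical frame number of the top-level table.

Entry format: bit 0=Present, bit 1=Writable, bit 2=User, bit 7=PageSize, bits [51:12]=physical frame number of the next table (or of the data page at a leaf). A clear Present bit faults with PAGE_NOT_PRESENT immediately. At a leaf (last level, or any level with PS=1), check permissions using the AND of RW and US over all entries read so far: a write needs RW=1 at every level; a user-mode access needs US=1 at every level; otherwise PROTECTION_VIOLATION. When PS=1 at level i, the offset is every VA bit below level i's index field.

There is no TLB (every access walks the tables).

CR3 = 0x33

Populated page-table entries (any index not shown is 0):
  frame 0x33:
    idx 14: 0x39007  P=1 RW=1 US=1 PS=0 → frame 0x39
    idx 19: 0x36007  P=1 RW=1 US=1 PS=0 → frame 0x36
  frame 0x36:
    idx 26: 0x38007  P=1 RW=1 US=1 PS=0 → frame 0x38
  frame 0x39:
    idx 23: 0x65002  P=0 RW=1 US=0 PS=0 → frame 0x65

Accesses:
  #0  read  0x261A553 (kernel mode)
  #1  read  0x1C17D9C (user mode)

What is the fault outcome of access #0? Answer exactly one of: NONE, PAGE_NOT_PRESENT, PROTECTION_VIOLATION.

Trace:
#0 VA=0x261A553 (r,kernel):
  lvl0: tbl 0x33, slot 19 ⇒ 0x36007 (P1/RW1/US1/PS0)
  lvl1: tbl 0x36, slot 26 ⇒ 0x38007 (P1/RW1/US1/PS0)
  ⇒ phys 0x38553  [2 reads]
#1 VA=0x1C17D9C (r,user):
  lvl0: tbl 0x33, slot 14 ⇒ 0x39007 (P1/RW1/US1/PS0)
  lvl1: tbl 0x39, slot 23 ⇒ 0x65002 (P0/RW1/US0/PS0)
  ✗ PAGE_NOT_PRESENT  [2 reads]

Access #0 fault: NONE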